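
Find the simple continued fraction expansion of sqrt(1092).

Write x_i = (sqrt(1092) + m_i)/d_i with (m_0, d_0) = (0, 1). a_0 = floor(sqrt(1092)) = 33, since 33^2 = 1089 <= 1092 < 1156 = 34^2.
Iterate m_{i+1} = d_i*a_i - m_i, d_{i+1} = (1092 - m_{i+1}^2)/d_i, a_{i+1} = floor((a_0 + m_{i+1})/d_{i+1}):
  m_1 = 1*33 - 0 = 33, d_1 = (1092 - 33^2)/1 = 3/1 = 3, a_1 = floor((33 + 33)/3) = 22.
  m_2 = 3*22 - 33 = 33, d_2 = (1092 - 33^2)/3 = 3/3 = 1, a_2 = floor((33 + 33)/1) = 66.
  m_3 = 1*66 - 33 = 33, d_3 = (1092 - 33^2)/1 = 3/1 = 3: (m_3, d_3) = (m_1, d_1) = (33, 3), so from here the quotients repeat a_1, a_2; the period length is 2.
Hence the expansion of sqrt(1092) is a_0 = 33 followed by the repeating block 22, 66 (period 2).

[33; (22, 66)]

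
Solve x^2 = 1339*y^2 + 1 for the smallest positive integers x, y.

(x, y) = (150175, 4104)

First expand sqrt(1339) as a continued fraction. With x_i = (sqrt(1339) + m_i)/d_i and (m_0, d_0) = (0, 1): a_0 = floor(sqrt(1339)) = 36, since 36^2 = 1296 <= 1339 < 1369 = 37^2.
Iterate m_{i+1} = d_i*a_i - m_i, d_{i+1} = (1339 - m_{i+1}^2)/d_i, a_{i+1} = floor((a_0 + m_{i+1})/d_{i+1}):
  m_1 = 1*36 - 0 = 36, d_1 = (1339 - 36^2)/1 = 43/1 = 43, a_1 = floor((36 + 36)/43) = 1.
  m_2 = 43*1 - 36 = 7, d_2 = (1339 - 7^2)/43 = 1290/43 = 30, a_2 = floor((36 + 7)/30) = 1.
  m_3 = 30*1 - 7 = 23, d_3 = (1339 - 23^2)/30 = 810/30 = 27, a_3 = floor((36 + 23)/27) = 2.
  m_4 = 27*2 - 23 = 31, d_4 = (1339 - 31^2)/27 = 378/27 = 14, a_4 = floor((36 + 31)/14) = 4.
  m_5 = 14*4 - 31 = 25, d_5 = (1339 - 25^2)/14 = 714/14 = 51, a_5 = floor((36 + 25)/51) = 1.
  m_6 = 51*1 - 25 = 26, d_6 = (1339 - 26^2)/51 = 663/51 = 13, a_6 = floor((36 + 26)/13) = 4.
  m_7 = 13*4 - 26 = 26, d_7 = (1339 - 26^2)/13 = 663/13 = 51, a_7 = floor((36 + 26)/51) = 1.
  m_8 = 51*1 - 26 = 25, d_8 = (1339 - 25^2)/51 = 714/51 = 14, a_8 = floor((36 + 25)/14) = 4.
  m_9 = 14*4 - 25 = 31, d_9 = (1339 - 31^2)/14 = 378/14 = 27, a_9 = floor((36 + 31)/27) = 2.
  m_10 = 27*2 - 31 = 23, d_10 = (1339 - 23^2)/27 = 810/27 = 30, a_10 = floor((36 + 23)/30) = 1.
  m_11 = 30*1 - 23 = 7, d_11 = (1339 - 7^2)/30 = 1290/30 = 43, a_11 = floor((36 + 7)/43) = 1.
  m_12 = 43*1 - 7 = 36, d_12 = (1339 - 36^2)/43 = 43/43 = 1, a_12 = floor((36 + 36)/1) = 72.
  m_13 = 1*72 - 36 = 36, d_13 = (1339 - 36^2)/1 = 43/1 = 43: (m_13, d_13) = (m_1, d_1) = (36, 43), so from here the quotients repeat a_1, ..., a_12; the period length is 12.
So sqrt(1339) = [36; (1, 1, 2, 4, 1, 4, 1, 4, 2, 1, 1, 72)] with period length k = 12.
k is even, so the fundamental solution of x^2 - 1339y^2 = 1 is (p_{k-1}, q_{k-1}) = (p_11, q_11); compute convergents through index 11.
Convergents (p_i = a_i*p_{i-1} + p_{i-2}, q_i = a_i*q_{i-1} + q_{i-2} with p_{-2}=0, p_{-1}=1, q_{-2}=1, q_{-1}=0):
  i=0: a_0=36, p_0 = 36*1 + 0 = 36, q_0 = 36*0 + 1 = 1.
  i=1: a_1=1, p_1 = 1*36 + 1 = 37, q_1 = 1*1 + 0 = 1.
  i=2: a_2=1, p_2 = 1*37 + 36 = 73, q_2 = 1*1 + 1 = 2.
  i=3: a_3=2, p_3 = 2*73 + 37 = 183, q_3 = 2*2 + 1 = 5.
  i=4: a_4=4, p_4 = 4*183 + 73 = 805, q_4 = 4*5 + 2 = 22.
  i=5: a_5=1, p_5 = 1*805 + 183 = 988, q_5 = 1*22 + 5 = 27.
  i=6: a_6=4, p_6 = 4*988 + 805 = 4757, q_6 = 4*27 + 22 = 130.
  i=7: a_7=1, p_7 = 1*4757 + 988 = 5745, q_7 = 1*130 + 27 = 157.
  i=8: a_8=4, p_8 = 4*5745 + 4757 = 27737, q_8 = 4*157 + 130 = 758.
  i=9: a_9=2, p_9 = 2*27737 + 5745 = 61219, q_9 = 2*758 + 157 = 1673.
  i=10: a_10=1, p_10 = 1*61219 + 27737 = 88956, q_10 = 1*1673 + 758 = 2431.
  i=11: a_11=1, p_11 = 1*88956 + 61219 = 150175, q_11 = 1*2431 + 1673 = 4104.
Check: 150175^2 - 1339*4104^2 = 22552530625 - 22552530624 = 1, so (x, y) = (150175, 4104) solves the equation, and by the theorem it is the least positive solution.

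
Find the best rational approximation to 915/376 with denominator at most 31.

73/30

Expand x = 915/376 as a continued fraction with the Euclidean algorithm:
  915 = 2*376 + 163, so a_0 = 2.
  376 = 2*163 + 50, so a_1 = 2.
  163 = 3*50 + 13, so a_2 = 3.
  50 = 3*13 + 11, so a_3 = 3.
  13 = 1*11 + 2, so a_4 = 1.
  11 = 5*2 + 1, so a_5 = 5.
  2 = 2*1 + 0, so a_6 = 2.
so x = [2; 2, 3, 3, 1, 5, 2].
Convergents (p_i = a_i*p_{i-1} + p_{i-2}, q_i = a_i*q_{i-1} + q_{i-2} with p_{-2}=0, p_{-1}=1, q_{-2}=1, q_{-1}=0), until the denominator exceeds 31:
  i=0: a_0=2, p_0 = 2*1 + 0 = 2, q_0 = 2*0 + 1 = 1.
  i=1: a_1=2, p_1 = 2*2 + 1 = 5, q_1 = 2*1 + 0 = 2.
  i=2: a_2=3, p_2 = 3*5 + 2 = 17, q_2 = 3*2 + 1 = 7.
  i=3: a_3=3, p_3 = 3*17 + 5 = 56, q_3 = 3*7 + 2 = 23.
  i=4: a_4=1, p_4 = 1*56 + 17 = 73, q_4 = 1*23 + 7 = 30.
  i=5: a_5=5, p_5 = 5*73 + 56 = 421, q_5 = 5*30 + 23 = 173.
q_5 = 173 > 31, so the last convergent with denominator <= 31 is p_4/q_4 = 73/30.
The closest fraction with denominator <= 31 is either p_4/q_4 or the intermediate fraction (k*p_4 + p_3)/(k*q_4 + q_3) with the largest k >= 1 whose denominator stays <= 31; these approach x as k grows, and every other convergent or intermediate fraction in range is farther away.
Largest k: floor((31 - q_3)/q_4) = floor((31 - 23)/30) = 0.
Since k = 0, no intermediate fraction beyond p_4/q_4 has denominator <= 31, so the convergent 73/30 is the closest (its error is |915*30 - 73*376|/(376*30) = 2/11280).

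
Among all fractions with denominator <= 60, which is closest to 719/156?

106/23

Expand x = 719/156 as a continued fraction with the Euclidean algorithm:
  719 = 4*156 + 95, so a_0 = 4.
  156 = 1*95 + 61, so a_1 = 1.
  95 = 1*61 + 34, so a_2 = 1.
  61 = 1*34 + 27, so a_3 = 1.
  34 = 1*27 + 7, so a_4 = 1.
  27 = 3*7 + 6, so a_5 = 3.
  7 = 1*6 + 1, so a_6 = 1.
  6 = 6*1 + 0, so a_7 = 6.
so x = [4; 1, 1, 1, 1, 3, 1, 6].
Convergents (p_i = a_i*p_{i-1} + p_{i-2}, q_i = a_i*q_{i-1} + q_{i-2} with p_{-2}=0, p_{-1}=1, q_{-2}=1, q_{-1}=0), until the denominator exceeds 60:
  i=0: a_0=4, p_0 = 4*1 + 0 = 4, q_0 = 4*0 + 1 = 1.
  i=1: a_1=1, p_1 = 1*4 + 1 = 5, q_1 = 1*1 + 0 = 1.
  i=2: a_2=1, p_2 = 1*5 + 4 = 9, q_2 = 1*1 + 1 = 2.
  i=3: a_3=1, p_3 = 1*9 + 5 = 14, q_3 = 1*2 + 1 = 3.
  i=4: a_4=1, p_4 = 1*14 + 9 = 23, q_4 = 1*3 + 2 = 5.
  i=5: a_5=3, p_5 = 3*23 + 14 = 83, q_5 = 3*5 + 3 = 18.
  i=6: a_6=1, p_6 = 1*83 + 23 = 106, q_6 = 1*18 + 5 = 23.
  i=7: a_7=6, p_7 = 6*106 + 83 = 719, q_7 = 6*23 + 18 = 156.
q_7 = 156 > 60, so the last convergent with denominator <= 60 is p_6/q_6 = 106/23.
The closest fraction with denominator <= 60 is either p_6/q_6 or the intermediate fraction (k*p_6 + p_5)/(k*q_6 + q_5) with the largest k >= 1 whose denominator stays <= 60; these approach x as k grows, and every other convergent or intermediate fraction in range is farther away.
Largest k: floor((60 - q_5)/q_6) = floor((60 - 18)/23) = 1.
That gives (1*106 + 83)/(1*23 + 18) = 189/41.
Compare the errors: |x - 106/23| = |719*23 - 106*156|/(156*23) = 1/3588, and |x - 189/41| = |719*41 - 189*156|/(156*41) = 5/6396.
Cross-multiplying, 1*6396 = 6396 < 17940 = 5*3588, so 1/3588 is smaller: the convergent 106/23 is closer to x than 189/41.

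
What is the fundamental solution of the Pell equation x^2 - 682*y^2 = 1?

(x, y) = (1197901, 45870)

First expand sqrt(682) as a continued fraction. With x_i = (sqrt(682) + m_i)/d_i and (m_0, d_0) = (0, 1): a_0 = floor(sqrt(682)) = 26, since 26^2 = 676 <= 682 < 729 = 27^2.
Iterate m_{i+1} = d_i*a_i - m_i, d_{i+1} = (682 - m_{i+1}^2)/d_i, a_{i+1} = floor((a_0 + m_{i+1})/d_{i+1}):
  m_1 = 1*26 - 0 = 26, d_1 = (682 - 26^2)/1 = 6/1 = 6, a_1 = floor((26 + 26)/6) = 8.
  m_2 = 6*8 - 26 = 22, d_2 = (682 - 22^2)/6 = 198/6 = 33, a_2 = floor((26 + 22)/33) = 1.
  m_3 = 33*1 - 22 = 11, d_3 = (682 - 11^2)/33 = 561/33 = 17, a_3 = floor((26 + 11)/17) = 2.
  m_4 = 17*2 - 11 = 23, d_4 = (682 - 23^2)/17 = 153/17 = 9, a_4 = floor((26 + 23)/9) = 5.
  m_5 = 9*5 - 23 = 22, d_5 = (682 - 22^2)/9 = 198/9 = 22, a_5 = floor((26 + 22)/22) = 2.
  m_6 = 22*2 - 22 = 22, d_6 = (682 - 22^2)/22 = 198/22 = 9, a_6 = floor((26 + 22)/9) = 5.
  m_7 = 9*5 - 22 = 23, d_7 = (682 - 23^2)/9 = 153/9 = 17, a_7 = floor((26 + 23)/17) = 2.
  m_8 = 17*2 - 23 = 11, d_8 = (682 - 11^2)/17 = 561/17 = 33, a_8 = floor((26 + 11)/33) = 1.
  m_9 = 33*1 - 11 = 22, d_9 = (682 - 22^2)/33 = 198/33 = 6, a_9 = floor((26 + 22)/6) = 8.
  m_10 = 6*8 - 22 = 26, d_10 = (682 - 26^2)/6 = 6/6 = 1, a_10 = floor((26 + 26)/1) = 52.
  m_11 = 1*52 - 26 = 26, d_11 = (682 - 26^2)/1 = 6/1 = 6: (m_11, d_11) = (m_1, d_1) = (26, 6), so from here the quotients repeat a_1, ..., a_10; the period length is 10.
So sqrt(682) = [26; (8, 1, 2, 5, 2, 5, 2, 1, 8, 52)] with period length k = 10.
k is even, so the fundamental solution of x^2 - 682y^2 = 1 is (p_{k-1}, q_{k-1}) = (p_9, q_9); compute convergents through index 9.
Convergents (p_i = a_i*p_{i-1} + p_{i-2}, q_i = a_i*q_{i-1} + q_{i-2} with p_{-2}=0, p_{-1}=1, q_{-2}=1, q_{-1}=0):
  i=0: a_0=26, p_0 = 26*1 + 0 = 26, q_0 = 26*0 + 1 = 1.
  i=1: a_1=8, p_1 = 8*26 + 1 = 209, q_1 = 8*1 + 0 = 8.
  i=2: a_2=1, p_2 = 1*209 + 26 = 235, q_2 = 1*8 + 1 = 9.
  i=3: a_3=2, p_3 = 2*235 + 209 = 679, q_3 = 2*9 + 8 = 26.
  i=4: a_4=5, p_4 = 5*679 + 235 = 3630, q_4 = 5*26 + 9 = 139.
  i=5: a_5=2, p_5 = 2*3630 + 679 = 7939, q_5 = 2*139 + 26 = 304.
  i=6: a_6=5, p_6 = 5*7939 + 3630 = 43325, q_6 = 5*304 + 139 = 1659.
  i=7: a_7=2, p_7 = 2*43325 + 7939 = 94589, q_7 = 2*1659 + 304 = 3622.
  i=8: a_8=1, p_8 = 1*94589 + 43325 = 137914, q_8 = 1*3622 + 1659 = 5281.
  i=9: a_9=8, p_9 = 8*137914 + 94589 = 1197901, q_9 = 8*5281 + 3622 = 45870.
Check: 1197901^2 - 682*45870^2 = 1434966805801 - 1434966805800 = 1, so (x, y) = (1197901, 45870) solves the equation, and by the theorem it is the least positive solution.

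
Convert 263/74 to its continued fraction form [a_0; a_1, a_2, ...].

Run the Euclidean algorithm on 263 and 74; the successive quotients are the partial quotients a_0, a_1, ... (each step inverts the fractional part left over by the previous one):
  263 = 3*74 + 41, so a_0 = 3.
  74 = 1*41 + 33, so a_1 = 1.
  41 = 1*33 + 8, so a_2 = 1.
  33 = 4*8 + 1, so a_3 = 4.
  8 = 8*1 + 0, so a_4 = 8.
The remainder reaches 0 after 5 divisions, so the expansion has 5 partial quotients, read off in order.

[3; 1, 1, 4, 8]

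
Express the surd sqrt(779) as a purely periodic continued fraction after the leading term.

[27; (1, 10, 5, 2, 27, 2, 5, 10, 1, 54)]

Write x_i = (sqrt(779) + m_i)/d_i with (m_0, d_0) = (0, 1). a_0 = floor(sqrt(779)) = 27, since 27^2 = 729 <= 779 < 784 = 28^2.
Iterate m_{i+1} = d_i*a_i - m_i, d_{i+1} = (779 - m_{i+1}^2)/d_i, a_{i+1} = floor((a_0 + m_{i+1})/d_{i+1}):
  m_1 = 1*27 - 0 = 27, d_1 = (779 - 27^2)/1 = 50/1 = 50, a_1 = floor((27 + 27)/50) = 1.
  m_2 = 50*1 - 27 = 23, d_2 = (779 - 23^2)/50 = 250/50 = 5, a_2 = floor((27 + 23)/5) = 10.
  m_3 = 5*10 - 23 = 27, d_3 = (779 - 27^2)/5 = 50/5 = 10, a_3 = floor((27 + 27)/10) = 5.
  m_4 = 10*5 - 27 = 23, d_4 = (779 - 23^2)/10 = 250/10 = 25, a_4 = floor((27 + 23)/25) = 2.
  m_5 = 25*2 - 23 = 27, d_5 = (779 - 27^2)/25 = 50/25 = 2, a_5 = floor((27 + 27)/2) = 27.
  m_6 = 2*27 - 27 = 27, d_6 = (779 - 27^2)/2 = 50/2 = 25, a_6 = floor((27 + 27)/25) = 2.
  m_7 = 25*2 - 27 = 23, d_7 = (779 - 23^2)/25 = 250/25 = 10, a_7 = floor((27 + 23)/10) = 5.
  m_8 = 10*5 - 23 = 27, d_8 = (779 - 27^2)/10 = 50/10 = 5, a_8 = floor((27 + 27)/5) = 10.
  m_9 = 5*10 - 27 = 23, d_9 = (779 - 23^2)/5 = 250/5 = 50, a_9 = floor((27 + 23)/50) = 1.
  m_10 = 50*1 - 23 = 27, d_10 = (779 - 27^2)/50 = 50/50 = 1, a_10 = floor((27 + 27)/1) = 54.
  m_11 = 1*54 - 27 = 27, d_11 = (779 - 27^2)/1 = 50/1 = 50: (m_11, d_11) = (m_1, d_1) = (27, 50), so from here the quotients repeat a_1, ..., a_10; the period length is 10.
Hence the expansion of sqrt(779) is a_0 = 27 followed by the repeating block 1, 10, 5, 2, 27, 2, 5, 10, 1, 54 (period 10).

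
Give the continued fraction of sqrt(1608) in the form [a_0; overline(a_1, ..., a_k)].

[40; overline(10, 80)]

Write x_i = (sqrt(1608) + m_i)/d_i with (m_0, d_0) = (0, 1). a_0 = floor(sqrt(1608)) = 40, since 40^2 = 1600 <= 1608 < 1681 = 41^2.
Iterate m_{i+1} = d_i*a_i - m_i, d_{i+1} = (1608 - m_{i+1}^2)/d_i, a_{i+1} = floor((a_0 + m_{i+1})/d_{i+1}):
  m_1 = 1*40 - 0 = 40, d_1 = (1608 - 40^2)/1 = 8/1 = 8, a_1 = floor((40 + 40)/8) = 10.
  m_2 = 8*10 - 40 = 40, d_2 = (1608 - 40^2)/8 = 8/8 = 1, a_2 = floor((40 + 40)/1) = 80.
  m_3 = 1*80 - 40 = 40, d_3 = (1608 - 40^2)/1 = 8/1 = 8: (m_3, d_3) = (m_1, d_1) = (40, 8), so from here the quotients repeat a_1, a_2; the period length is 2.
Hence the expansion of sqrt(1608) is a_0 = 40 followed by the repeating block 10, 80 (period 2).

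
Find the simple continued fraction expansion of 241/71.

[3; 2, 1, 1, 6, 2]

Run the Euclidean algorithm on 241 and 71; the successive quotients are the partial quotients a_0, a_1, ... (each step inverts the fractional part left over by the previous one):
  241 = 3*71 + 28, so a_0 = 3.
  71 = 2*28 + 15, so a_1 = 2.
  28 = 1*15 + 13, so a_2 = 1.
  15 = 1*13 + 2, so a_3 = 1.
  13 = 6*2 + 1, so a_4 = 6.
  2 = 2*1 + 0, so a_5 = 2.
The remainder reaches 0 after 6 divisions, so the expansion has 6 partial quotients, read off in order.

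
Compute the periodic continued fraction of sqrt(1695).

[41; (5, 1, 6, 1, 1, 1, 6, 1, 5, 82)]

Write x_i = (sqrt(1695) + m_i)/d_i with (m_0, d_0) = (0, 1). a_0 = floor(sqrt(1695)) = 41, since 41^2 = 1681 <= 1695 < 1764 = 42^2.
Iterate m_{i+1} = d_i*a_i - m_i, d_{i+1} = (1695 - m_{i+1}^2)/d_i, a_{i+1} = floor((a_0 + m_{i+1})/d_{i+1}):
  m_1 = 1*41 - 0 = 41, d_1 = (1695 - 41^2)/1 = 14/1 = 14, a_1 = floor((41 + 41)/14) = 5.
  m_2 = 14*5 - 41 = 29, d_2 = (1695 - 29^2)/14 = 854/14 = 61, a_2 = floor((41 + 29)/61) = 1.
  m_3 = 61*1 - 29 = 32, d_3 = (1695 - 32^2)/61 = 671/61 = 11, a_3 = floor((41 + 32)/11) = 6.
  m_4 = 11*6 - 32 = 34, d_4 = (1695 - 34^2)/11 = 539/11 = 49, a_4 = floor((41 + 34)/49) = 1.
  m_5 = 49*1 - 34 = 15, d_5 = (1695 - 15^2)/49 = 1470/49 = 30, a_5 = floor((41 + 15)/30) = 1.
  m_6 = 30*1 - 15 = 15, d_6 = (1695 - 15^2)/30 = 1470/30 = 49, a_6 = floor((41 + 15)/49) = 1.
  m_7 = 49*1 - 15 = 34, d_7 = (1695 - 34^2)/49 = 539/49 = 11, a_7 = floor((41 + 34)/11) = 6.
  m_8 = 11*6 - 34 = 32, d_8 = (1695 - 32^2)/11 = 671/11 = 61, a_8 = floor((41 + 32)/61) = 1.
  m_9 = 61*1 - 32 = 29, d_9 = (1695 - 29^2)/61 = 854/61 = 14, a_9 = floor((41 + 29)/14) = 5.
  m_10 = 14*5 - 29 = 41, d_10 = (1695 - 41^2)/14 = 14/14 = 1, a_10 = floor((41 + 41)/1) = 82.
  m_11 = 1*82 - 41 = 41, d_11 = (1695 - 41^2)/1 = 14/1 = 14: (m_11, d_11) = (m_1, d_1) = (41, 14), so from here the quotients repeat a_1, ..., a_10; the period length is 10.
Hence the expansion of sqrt(1695) is a_0 = 41 followed by the repeating block 5, 1, 6, 1, 1, 1, 6, 1, 5, 82 (period 10).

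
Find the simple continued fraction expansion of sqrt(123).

[11; (11, 22)]

Write x_i = (sqrt(123) + m_i)/d_i with (m_0, d_0) = (0, 1). a_0 = floor(sqrt(123)) = 11, since 11^2 = 121 <= 123 < 144 = 12^2.
Iterate m_{i+1} = d_i*a_i - m_i, d_{i+1} = (123 - m_{i+1}^2)/d_i, a_{i+1} = floor((a_0 + m_{i+1})/d_{i+1}):
  m_1 = 1*11 - 0 = 11, d_1 = (123 - 11^2)/1 = 2/1 = 2, a_1 = floor((11 + 11)/2) = 11.
  m_2 = 2*11 - 11 = 11, d_2 = (123 - 11^2)/2 = 2/2 = 1, a_2 = floor((11 + 11)/1) = 22.
  m_3 = 1*22 - 11 = 11, d_3 = (123 - 11^2)/1 = 2/1 = 2: (m_3, d_3) = (m_1, d_1) = (11, 2), so from here the quotients repeat a_1, a_2; the period length is 2.
Hence the expansion of sqrt(123) is a_0 = 11 followed by the repeating block 11, 22 (period 2).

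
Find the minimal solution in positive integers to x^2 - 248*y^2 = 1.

First expand sqrt(248) as a continued fraction. With x_i = (sqrt(248) + m_i)/d_i and (m_0, d_0) = (0, 1): a_0 = floor(sqrt(248)) = 15, since 15^2 = 225 <= 248 < 256 = 16^2.
Iterate m_{i+1} = d_i*a_i - m_i, d_{i+1} = (248 - m_{i+1}^2)/d_i, a_{i+1} = floor((a_0 + m_{i+1})/d_{i+1}):
  m_1 = 1*15 - 0 = 15, d_1 = (248 - 15^2)/1 = 23/1 = 23, a_1 = floor((15 + 15)/23) = 1.
  m_2 = 23*1 - 15 = 8, d_2 = (248 - 8^2)/23 = 184/23 = 8, a_2 = floor((15 + 8)/8) = 2.
  m_3 = 8*2 - 8 = 8, d_3 = (248 - 8^2)/8 = 184/8 = 23, a_3 = floor((15 + 8)/23) = 1.
  m_4 = 23*1 - 8 = 15, d_4 = (248 - 15^2)/23 = 23/23 = 1, a_4 = floor((15 + 15)/1) = 30.
  m_5 = 1*30 - 15 = 15, d_5 = (248 - 15^2)/1 = 23/1 = 23: (m_5, d_5) = (m_1, d_1) = (15, 23), so from here the quotients repeat a_1, ..., a_4; the period length is 4.
So sqrt(248) = [15; (1, 2, 1, 30)] with period length k = 4.
k is even, so the fundamental solution of x^2 - 248y^2 = 1 is (p_{k-1}, q_{k-1}) = (p_3, q_3); compute convergents through index 3.
Convergents (p_i = a_i*p_{i-1} + p_{i-2}, q_i = a_i*q_{i-1} + q_{i-2} with p_{-2}=0, p_{-1}=1, q_{-2}=1, q_{-1}=0):
  i=0: a_0=15, p_0 = 15*1 + 0 = 15, q_0 = 15*0 + 1 = 1.
  i=1: a_1=1, p_1 = 1*15 + 1 = 16, q_1 = 1*1 + 0 = 1.
  i=2: a_2=2, p_2 = 2*16 + 15 = 47, q_2 = 2*1 + 1 = 3.
  i=3: a_3=1, p_3 = 1*47 + 16 = 63, q_3 = 1*3 + 1 = 4.
Check: 63^2 - 248*4^2 = 3969 - 3968 = 1, so (x, y) = (63, 4) solves the equation, and by the theorem it is the least positive solution.

(x, y) = (63, 4)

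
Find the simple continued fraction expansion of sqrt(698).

[26; (2, 2, 1, 1, 1, 1, 2, 2, 52)]

Write x_i = (sqrt(698) + m_i)/d_i with (m_0, d_0) = (0, 1). a_0 = floor(sqrt(698)) = 26, since 26^2 = 676 <= 698 < 729 = 27^2.
Iterate m_{i+1} = d_i*a_i - m_i, d_{i+1} = (698 - m_{i+1}^2)/d_i, a_{i+1} = floor((a_0 + m_{i+1})/d_{i+1}):
  m_1 = 1*26 - 0 = 26, d_1 = (698 - 26^2)/1 = 22/1 = 22, a_1 = floor((26 + 26)/22) = 2.
  m_2 = 22*2 - 26 = 18, d_2 = (698 - 18^2)/22 = 374/22 = 17, a_2 = floor((26 + 18)/17) = 2.
  m_3 = 17*2 - 18 = 16, d_3 = (698 - 16^2)/17 = 442/17 = 26, a_3 = floor((26 + 16)/26) = 1.
  m_4 = 26*1 - 16 = 10, d_4 = (698 - 10^2)/26 = 598/26 = 23, a_4 = floor((26 + 10)/23) = 1.
  m_5 = 23*1 - 10 = 13, d_5 = (698 - 13^2)/23 = 529/23 = 23, a_5 = floor((26 + 13)/23) = 1.
  m_6 = 23*1 - 13 = 10, d_6 = (698 - 10^2)/23 = 598/23 = 26, a_6 = floor((26 + 10)/26) = 1.
  m_7 = 26*1 - 10 = 16, d_7 = (698 - 16^2)/26 = 442/26 = 17, a_7 = floor((26 + 16)/17) = 2.
  m_8 = 17*2 - 16 = 18, d_8 = (698 - 18^2)/17 = 374/17 = 22, a_8 = floor((26 + 18)/22) = 2.
  m_9 = 22*2 - 18 = 26, d_9 = (698 - 26^2)/22 = 22/22 = 1, a_9 = floor((26 + 26)/1) = 52.
  m_10 = 1*52 - 26 = 26, d_10 = (698 - 26^2)/1 = 22/1 = 22: (m_10, d_10) = (m_1, d_1) = (26, 22), so from here the quotients repeat a_1, ..., a_9; the period length is 9.
Hence the expansion of sqrt(698) is a_0 = 26 followed by the repeating block 2, 2, 1, 1, 1, 1, 2, 2, 52 (period 9).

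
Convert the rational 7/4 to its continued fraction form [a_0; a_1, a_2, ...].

[1; 1, 3]

Run the Euclidean algorithm on 7 and 4; the successive quotients are the partial quotients a_0, a_1, ... (each step inverts the fractional part left over by the previous one):
  7 = 1*4 + 3, so a_0 = 1.
  4 = 1*3 + 1, so a_1 = 1.
  3 = 3*1 + 0, so a_2 = 3.
The remainder reaches 0 after 3 divisions, so the expansion has 3 partial quotients, read off in order.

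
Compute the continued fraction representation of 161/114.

Run the Euclidean algorithm on 161 and 114; the successive quotients are the partial quotients a_0, a_1, ... (each step inverts the fractional part left over by the previous one):
  161 = 1*114 + 47, so a_0 = 1.
  114 = 2*47 + 20, so a_1 = 2.
  47 = 2*20 + 7, so a_2 = 2.
  20 = 2*7 + 6, so a_3 = 2.
  7 = 1*6 + 1, so a_4 = 1.
  6 = 6*1 + 0, so a_5 = 6.
The remainder reaches 0 after 6 divisions, so the expansion has 6 partial quotients, read off in order.

[1; 2, 2, 2, 1, 6]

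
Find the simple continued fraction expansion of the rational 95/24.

Run the Euclidean algorithm on 95 and 24; the successive quotients are the partial quotients a_0, a_1, ... (each step inverts the fractional part left over by the previous one):
  95 = 3*24 + 23, so a_0 = 3.
  24 = 1*23 + 1, so a_1 = 1.
  23 = 23*1 + 0, so a_2 = 23.
The remainder reaches 0 after 3 divisions, so the expansion has 3 partial quotients, read off in order.

[3; 1, 23]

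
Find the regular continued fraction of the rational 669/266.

[2; 1, 1, 16, 8]

Run the Euclidean algorithm on 669 and 266; the successive quotients are the partial quotients a_0, a_1, ... (each step inverts the fractional part left over by the previous one):
  669 = 2*266 + 137, so a_0 = 2.
  266 = 1*137 + 129, so a_1 = 1.
  137 = 1*129 + 8, so a_2 = 1.
  129 = 16*8 + 1, so a_3 = 16.
  8 = 8*1 + 0, so a_4 = 8.
The remainder reaches 0 after 5 divisions, so the expansion has 5 partial quotients, read off in order.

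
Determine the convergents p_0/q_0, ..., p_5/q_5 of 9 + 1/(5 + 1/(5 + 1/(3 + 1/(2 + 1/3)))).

9/1, 46/5, 239/26, 763/83, 1765/192, 6058/659

Using the convergent recurrence p_i = a_i*p_{i-1} + p_{i-2}, q_i = a_i*q_{i-1} + q_{i-2} with p_{-2}=0, p_{-1}=1, q_{-2}=1, q_{-1}=0:
  i=0: a_0=9, p_0 = 9*1 + 0 = 9, q_0 = 9*0 + 1 = 1.
  i=1: a_1=5, p_1 = 5*9 + 1 = 46, q_1 = 5*1 + 0 = 5.
  i=2: a_2=5, p_2 = 5*46 + 9 = 239, q_2 = 5*5 + 1 = 26.
  i=3: a_3=3, p_3 = 3*239 + 46 = 763, q_3 = 3*26 + 5 = 83.
  i=4: a_4=2, p_4 = 2*763 + 239 = 1765, q_4 = 2*83 + 26 = 192.
  i=5: a_5=3, p_5 = 3*1765 + 763 = 6058, q_5 = 3*192 + 83 = 659.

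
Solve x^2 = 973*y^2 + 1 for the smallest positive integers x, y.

(x, y) = (903223, 28956)

First expand sqrt(973) as a continued fraction. With x_i = (sqrt(973) + m_i)/d_i and (m_0, d_0) = (0, 1): a_0 = floor(sqrt(973)) = 31, since 31^2 = 961 <= 973 < 1024 = 32^2.
Iterate m_{i+1} = d_i*a_i - m_i, d_{i+1} = (973 - m_{i+1}^2)/d_i, a_{i+1} = floor((a_0 + m_{i+1})/d_{i+1}):
  m_1 = 1*31 - 0 = 31, d_1 = (973 - 31^2)/1 = 12/1 = 12, a_1 = floor((31 + 31)/12) = 5.
  m_2 = 12*5 - 31 = 29, d_2 = (973 - 29^2)/12 = 132/12 = 11, a_2 = floor((31 + 29)/11) = 5.
  m_3 = 11*5 - 29 = 26, d_3 = (973 - 26^2)/11 = 297/11 = 27, a_3 = floor((31 + 26)/27) = 2.
  m_4 = 27*2 - 26 = 28, d_4 = (973 - 28^2)/27 = 189/27 = 7, a_4 = floor((31 + 28)/7) = 8.
  m_5 = 7*8 - 28 = 28, d_5 = (973 - 28^2)/7 = 189/7 = 27, a_5 = floor((31 + 28)/27) = 2.
  m_6 = 27*2 - 28 = 26, d_6 = (973 - 26^2)/27 = 297/27 = 11, a_6 = floor((31 + 26)/11) = 5.
  m_7 = 11*5 - 26 = 29, d_7 = (973 - 29^2)/11 = 132/11 = 12, a_7 = floor((31 + 29)/12) = 5.
  m_8 = 12*5 - 29 = 31, d_8 = (973 - 31^2)/12 = 12/12 = 1, a_8 = floor((31 + 31)/1) = 62.
  m_9 = 1*62 - 31 = 31, d_9 = (973 - 31^2)/1 = 12/1 = 12: (m_9, d_9) = (m_1, d_1) = (31, 12), so from here the quotients repeat a_1, ..., a_8; the period length is 8.
So sqrt(973) = [31; (5, 5, 2, 8, 2, 5, 5, 62)] with period length k = 8.
k is even, so the fundamental solution of x^2 - 973y^2 = 1 is (p_{k-1}, q_{k-1}) = (p_7, q_7); compute convergents through index 7.
Convergents (p_i = a_i*p_{i-1} + p_{i-2}, q_i = a_i*q_{i-1} + q_{i-2} with p_{-2}=0, p_{-1}=1, q_{-2}=1, q_{-1}=0):
  i=0: a_0=31, p_0 = 31*1 + 0 = 31, q_0 = 31*0 + 1 = 1.
  i=1: a_1=5, p_1 = 5*31 + 1 = 156, q_1 = 5*1 + 0 = 5.
  i=2: a_2=5, p_2 = 5*156 + 31 = 811, q_2 = 5*5 + 1 = 26.
  i=3: a_3=2, p_3 = 2*811 + 156 = 1778, q_3 = 2*26 + 5 = 57.
  i=4: a_4=8, p_4 = 8*1778 + 811 = 15035, q_4 = 8*57 + 26 = 482.
  i=5: a_5=2, p_5 = 2*15035 + 1778 = 31848, q_5 = 2*482 + 57 = 1021.
  i=6: a_6=5, p_6 = 5*31848 + 15035 = 174275, q_6 = 5*1021 + 482 = 5587.
  i=7: a_7=5, p_7 = 5*174275 + 31848 = 903223, q_7 = 5*5587 + 1021 = 28956.
Check: 903223^2 - 973*28956^2 = 815811787729 - 815811787728 = 1, so (x, y) = (903223, 28956) solves the equation, and by the theorem it is the least positive solution.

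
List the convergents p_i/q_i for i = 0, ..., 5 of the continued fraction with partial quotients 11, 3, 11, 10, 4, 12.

11/1, 34/3, 385/34, 3884/343, 15921/1406, 194936/17215

Using the convergent recurrence p_i = a_i*p_{i-1} + p_{i-2}, q_i = a_i*q_{i-1} + q_{i-2} with p_{-2}=0, p_{-1}=1, q_{-2}=1, q_{-1}=0:
  i=0: a_0=11, p_0 = 11*1 + 0 = 11, q_0 = 11*0 + 1 = 1.
  i=1: a_1=3, p_1 = 3*11 + 1 = 34, q_1 = 3*1 + 0 = 3.
  i=2: a_2=11, p_2 = 11*34 + 11 = 385, q_2 = 11*3 + 1 = 34.
  i=3: a_3=10, p_3 = 10*385 + 34 = 3884, q_3 = 10*34 + 3 = 343.
  i=4: a_4=4, p_4 = 4*3884 + 385 = 15921, q_4 = 4*343 + 34 = 1406.
  i=5: a_5=12, p_5 = 12*15921 + 3884 = 194936, q_5 = 12*1406 + 343 = 17215.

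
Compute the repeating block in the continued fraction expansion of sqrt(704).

[26; (1, 1, 7, 13, 7, 1, 1, 52)]

Write x_i = (sqrt(704) + m_i)/d_i with (m_0, d_0) = (0, 1). a_0 = floor(sqrt(704)) = 26, since 26^2 = 676 <= 704 < 729 = 27^2.
Iterate m_{i+1} = d_i*a_i - m_i, d_{i+1} = (704 - m_{i+1}^2)/d_i, a_{i+1} = floor((a_0 + m_{i+1})/d_{i+1}):
  m_1 = 1*26 - 0 = 26, d_1 = (704 - 26^2)/1 = 28/1 = 28, a_1 = floor((26 + 26)/28) = 1.
  m_2 = 28*1 - 26 = 2, d_2 = (704 - 2^2)/28 = 700/28 = 25, a_2 = floor((26 + 2)/25) = 1.
  m_3 = 25*1 - 2 = 23, d_3 = (704 - 23^2)/25 = 175/25 = 7, a_3 = floor((26 + 23)/7) = 7.
  m_4 = 7*7 - 23 = 26, d_4 = (704 - 26^2)/7 = 28/7 = 4, a_4 = floor((26 + 26)/4) = 13.
  m_5 = 4*13 - 26 = 26, d_5 = (704 - 26^2)/4 = 28/4 = 7, a_5 = floor((26 + 26)/7) = 7.
  m_6 = 7*7 - 26 = 23, d_6 = (704 - 23^2)/7 = 175/7 = 25, a_6 = floor((26 + 23)/25) = 1.
  m_7 = 25*1 - 23 = 2, d_7 = (704 - 2^2)/25 = 700/25 = 28, a_7 = floor((26 + 2)/28) = 1.
  m_8 = 28*1 - 2 = 26, d_8 = (704 - 26^2)/28 = 28/28 = 1, a_8 = floor((26 + 26)/1) = 52.
  m_9 = 1*52 - 26 = 26, d_9 = (704 - 26^2)/1 = 28/1 = 28: (m_9, d_9) = (m_1, d_1) = (26, 28), so from here the quotients repeat a_1, ..., a_8; the period length is 8.
Hence the expansion of sqrt(704) is a_0 = 26 followed by the repeating block 1, 1, 7, 13, 7, 1, 1, 52 (period 8).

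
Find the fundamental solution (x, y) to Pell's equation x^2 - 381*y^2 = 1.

(x, y) = (1015, 52)

First expand sqrt(381) as a continued fraction. With x_i = (sqrt(381) + m_i)/d_i and (m_0, d_0) = (0, 1): a_0 = floor(sqrt(381)) = 19, since 19^2 = 361 <= 381 < 400 = 20^2.
Iterate m_{i+1} = d_i*a_i - m_i, d_{i+1} = (381 - m_{i+1}^2)/d_i, a_{i+1} = floor((a_0 + m_{i+1})/d_{i+1}):
  m_1 = 1*19 - 0 = 19, d_1 = (381 - 19^2)/1 = 20/1 = 20, a_1 = floor((19 + 19)/20) = 1.
  m_2 = 20*1 - 19 = 1, d_2 = (381 - 1^2)/20 = 380/20 = 19, a_2 = floor((19 + 1)/19) = 1.
  m_3 = 19*1 - 1 = 18, d_3 = (381 - 18^2)/19 = 57/19 = 3, a_3 = floor((19 + 18)/3) = 12.
  m_4 = 3*12 - 18 = 18, d_4 = (381 - 18^2)/3 = 57/3 = 19, a_4 = floor((19 + 18)/19) = 1.
  m_5 = 19*1 - 18 = 1, d_5 = (381 - 1^2)/19 = 380/19 = 20, a_5 = floor((19 + 1)/20) = 1.
  m_6 = 20*1 - 1 = 19, d_6 = (381 - 19^2)/20 = 20/20 = 1, a_6 = floor((19 + 19)/1) = 38.
  m_7 = 1*38 - 19 = 19, d_7 = (381 - 19^2)/1 = 20/1 = 20: (m_7, d_7) = (m_1, d_1) = (19, 20), so from here the quotients repeat a_1, ..., a_6; the period length is 6.
So sqrt(381) = [19; (1, 1, 12, 1, 1, 38)] with period length k = 6.
k is even, so the fundamental solution of x^2 - 381y^2 = 1 is (p_{k-1}, q_{k-1}) = (p_5, q_5); compute convergents through index 5.
Convergents (p_i = a_i*p_{i-1} + p_{i-2}, q_i = a_i*q_{i-1} + q_{i-2} with p_{-2}=0, p_{-1}=1, q_{-2}=1, q_{-1}=0):
  i=0: a_0=19, p_0 = 19*1 + 0 = 19, q_0 = 19*0 + 1 = 1.
  i=1: a_1=1, p_1 = 1*19 + 1 = 20, q_1 = 1*1 + 0 = 1.
  i=2: a_2=1, p_2 = 1*20 + 19 = 39, q_2 = 1*1 + 1 = 2.
  i=3: a_3=12, p_3 = 12*39 + 20 = 488, q_3 = 12*2 + 1 = 25.
  i=4: a_4=1, p_4 = 1*488 + 39 = 527, q_4 = 1*25 + 2 = 27.
  i=5: a_5=1, p_5 = 1*527 + 488 = 1015, q_5 = 1*27 + 25 = 52.
Check: 1015^2 - 381*52^2 = 1030225 - 1030224 = 1, so (x, y) = (1015, 52) solves the equation, and by the theorem it is the least positive solution.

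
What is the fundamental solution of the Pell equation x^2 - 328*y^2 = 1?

(x, y) = (163, 9)

First expand sqrt(328) as a continued fraction. With x_i = (sqrt(328) + m_i)/d_i and (m_0, d_0) = (0, 1): a_0 = floor(sqrt(328)) = 18, since 18^2 = 324 <= 328 < 361 = 19^2.
Iterate m_{i+1} = d_i*a_i - m_i, d_{i+1} = (328 - m_{i+1}^2)/d_i, a_{i+1} = floor((a_0 + m_{i+1})/d_{i+1}):
  m_1 = 1*18 - 0 = 18, d_1 = (328 - 18^2)/1 = 4/1 = 4, a_1 = floor((18 + 18)/4) = 9.
  m_2 = 4*9 - 18 = 18, d_2 = (328 - 18^2)/4 = 4/4 = 1, a_2 = floor((18 + 18)/1) = 36.
  m_3 = 1*36 - 18 = 18, d_3 = (328 - 18^2)/1 = 4/1 = 4: (m_3, d_3) = (m_1, d_1) = (18, 4), so from here the quotients repeat a_1, a_2; the period length is 2.
So sqrt(328) = [18; (9, 36)] with period length k = 2.
k is even, so the fundamental solution of x^2 - 328y^2 = 1 is (p_{k-1}, q_{k-1}) = (p_1, q_1); compute convergents through index 1.
Convergents (p_i = a_i*p_{i-1} + p_{i-2}, q_i = a_i*q_{i-1} + q_{i-2} with p_{-2}=0, p_{-1}=1, q_{-2}=1, q_{-1}=0):
  i=0: a_0=18, p_0 = 18*1 + 0 = 18, q_0 = 18*0 + 1 = 1.
  i=1: a_1=9, p_1 = 9*18 + 1 = 163, q_1 = 9*1 + 0 = 9.
Check: 163^2 - 328*9^2 = 26569 - 26568 = 1, so (x, y) = (163, 9) solves the equation, and by the theorem it is the least positive solution.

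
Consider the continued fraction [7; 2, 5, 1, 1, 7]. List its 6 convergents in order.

Using the convergent recurrence p_i = a_i*p_{i-1} + p_{i-2}, q_i = a_i*q_{i-1} + q_{i-2} with p_{-2}=0, p_{-1}=1, q_{-2}=1, q_{-1}=0:
  i=0: a_0=7, p_0 = 7*1 + 0 = 7, q_0 = 7*0 + 1 = 1.
  i=1: a_1=2, p_1 = 2*7 + 1 = 15, q_1 = 2*1 + 0 = 2.
  i=2: a_2=5, p_2 = 5*15 + 7 = 82, q_2 = 5*2 + 1 = 11.
  i=3: a_3=1, p_3 = 1*82 + 15 = 97, q_3 = 1*11 + 2 = 13.
  i=4: a_4=1, p_4 = 1*97 + 82 = 179, q_4 = 1*13 + 11 = 24.
  i=5: a_5=7, p_5 = 7*179 + 97 = 1350, q_5 = 7*24 + 13 = 181.

7/1, 15/2, 82/11, 97/13, 179/24, 1350/181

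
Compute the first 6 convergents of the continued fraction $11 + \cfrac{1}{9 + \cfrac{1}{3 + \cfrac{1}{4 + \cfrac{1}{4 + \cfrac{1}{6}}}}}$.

11/1, 100/9, 311/28, 1344/121, 5687/512, 35466/3193

Using the convergent recurrence p_i = a_i*p_{i-1} + p_{i-2}, q_i = a_i*q_{i-1} + q_{i-2} with p_{-2}=0, p_{-1}=1, q_{-2}=1, q_{-1}=0:
  i=0: a_0=11, p_0 = 11*1 + 0 = 11, q_0 = 11*0 + 1 = 1.
  i=1: a_1=9, p_1 = 9*11 + 1 = 100, q_1 = 9*1 + 0 = 9.
  i=2: a_2=3, p_2 = 3*100 + 11 = 311, q_2 = 3*9 + 1 = 28.
  i=3: a_3=4, p_3 = 4*311 + 100 = 1344, q_3 = 4*28 + 9 = 121.
  i=4: a_4=4, p_4 = 4*1344 + 311 = 5687, q_4 = 4*121 + 28 = 512.
  i=5: a_5=6, p_5 = 6*5687 + 1344 = 35466, q_5 = 6*512 + 121 = 3193.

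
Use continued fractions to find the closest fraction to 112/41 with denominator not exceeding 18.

Expand x = 112/41 as a continued fraction with the Euclidean algorithm:
  112 = 2*41 + 30, so a_0 = 2.
  41 = 1*30 + 11, so a_1 = 1.
  30 = 2*11 + 8, so a_2 = 2.
  11 = 1*8 + 3, so a_3 = 1.
  8 = 2*3 + 2, so a_4 = 2.
  3 = 1*2 + 1, so a_5 = 1.
  2 = 2*1 + 0, so a_6 = 2.
so x = [2; 1, 2, 1, 2, 1, 2].
Convergents (p_i = a_i*p_{i-1} + p_{i-2}, q_i = a_i*q_{i-1} + q_{i-2} with p_{-2}=0, p_{-1}=1, q_{-2}=1, q_{-1}=0), until the denominator exceeds 18:
  i=0: a_0=2, p_0 = 2*1 + 0 = 2, q_0 = 2*0 + 1 = 1.
  i=1: a_1=1, p_1 = 1*2 + 1 = 3, q_1 = 1*1 + 0 = 1.
  i=2: a_2=2, p_2 = 2*3 + 2 = 8, q_2 = 2*1 + 1 = 3.
  i=3: a_3=1, p_3 = 1*8 + 3 = 11, q_3 = 1*3 + 1 = 4.
  i=4: a_4=2, p_4 = 2*11 + 8 = 30, q_4 = 2*4 + 3 = 11.
  i=5: a_5=1, p_5 = 1*30 + 11 = 41, q_5 = 1*11 + 4 = 15.
  i=6: a_6=2, p_6 = 2*41 + 30 = 112, q_6 = 2*15 + 11 = 41.
q_6 = 41 > 18, so the last convergent with denominator <= 18 is p_5/q_5 = 41/15.
The closest fraction with denominator <= 18 is either p_5/q_5 or the intermediate fraction (k*p_5 + p_4)/(k*q_5 + q_4) with the largest k >= 1 whose denominator stays <= 18; these approach x as k grows, and every other convergent or intermediate fraction in range is farther away.
Largest k: floor((18 - q_4)/q_5) = floor((18 - 11)/15) = 0.
Since k = 0, no intermediate fraction beyond p_5/q_5 has denominator <= 18, so the convergent 41/15 is the closest (its error is |112*15 - 41*41|/(41*15) = 1/615).

41/15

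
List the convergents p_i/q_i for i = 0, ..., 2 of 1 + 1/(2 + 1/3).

1/1, 3/2, 10/7

Using the convergent recurrence p_i = a_i*p_{i-1} + p_{i-2}, q_i = a_i*q_{i-1} + q_{i-2} with p_{-2}=0, p_{-1}=1, q_{-2}=1, q_{-1}=0:
  i=0: a_0=1, p_0 = 1*1 + 0 = 1, q_0 = 1*0 + 1 = 1.
  i=1: a_1=2, p_1 = 2*1 + 1 = 3, q_1 = 2*1 + 0 = 2.
  i=2: a_2=3, p_2 = 3*3 + 1 = 10, q_2 = 3*2 + 1 = 7.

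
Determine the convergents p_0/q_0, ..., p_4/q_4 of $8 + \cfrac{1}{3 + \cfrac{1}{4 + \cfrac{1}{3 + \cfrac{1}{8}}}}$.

8/1, 25/3, 108/13, 349/42, 2900/349

Using the convergent recurrence p_i = a_i*p_{i-1} + p_{i-2}, q_i = a_i*q_{i-1} + q_{i-2} with p_{-2}=0, p_{-1}=1, q_{-2}=1, q_{-1}=0:
  i=0: a_0=8, p_0 = 8*1 + 0 = 8, q_0 = 8*0 + 1 = 1.
  i=1: a_1=3, p_1 = 3*8 + 1 = 25, q_1 = 3*1 + 0 = 3.
  i=2: a_2=4, p_2 = 4*25 + 8 = 108, q_2 = 4*3 + 1 = 13.
  i=3: a_3=3, p_3 = 3*108 + 25 = 349, q_3 = 3*13 + 3 = 42.
  i=4: a_4=8, p_4 = 8*349 + 108 = 2900, q_4 = 8*42 + 13 = 349.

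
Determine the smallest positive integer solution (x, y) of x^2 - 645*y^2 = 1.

First expand sqrt(645) as a continued fraction. With x_i = (sqrt(645) + m_i)/d_i and (m_0, d_0) = (0, 1): a_0 = floor(sqrt(645)) = 25, since 25^2 = 625 <= 645 < 676 = 26^2.
Iterate m_{i+1} = d_i*a_i - m_i, d_{i+1} = (645 - m_{i+1}^2)/d_i, a_{i+1} = floor((a_0 + m_{i+1})/d_{i+1}):
  m_1 = 1*25 - 0 = 25, d_1 = (645 - 25^2)/1 = 20/1 = 20, a_1 = floor((25 + 25)/20) = 2.
  m_2 = 20*2 - 25 = 15, d_2 = (645 - 15^2)/20 = 420/20 = 21, a_2 = floor((25 + 15)/21) = 1.
  m_3 = 21*1 - 15 = 6, d_3 = (645 - 6^2)/21 = 609/21 = 29, a_3 = floor((25 + 6)/29) = 1.
  m_4 = 29*1 - 6 = 23, d_4 = (645 - 23^2)/29 = 116/29 = 4, a_4 = floor((25 + 23)/4) = 12.
  m_5 = 4*12 - 23 = 25, d_5 = (645 - 25^2)/4 = 20/4 = 5, a_5 = floor((25 + 25)/5) = 10.
  m_6 = 5*10 - 25 = 25, d_6 = (645 - 25^2)/5 = 20/5 = 4, a_6 = floor((25 + 25)/4) = 12.
  m_7 = 4*12 - 25 = 23, d_7 = (645 - 23^2)/4 = 116/4 = 29, a_7 = floor((25 + 23)/29) = 1.
  m_8 = 29*1 - 23 = 6, d_8 = (645 - 6^2)/29 = 609/29 = 21, a_8 = floor((25 + 6)/21) = 1.
  m_9 = 21*1 - 6 = 15, d_9 = (645 - 15^2)/21 = 420/21 = 20, a_9 = floor((25 + 15)/20) = 2.
  m_10 = 20*2 - 15 = 25, d_10 = (645 - 25^2)/20 = 20/20 = 1, a_10 = floor((25 + 25)/1) = 50.
  m_11 = 1*50 - 25 = 25, d_11 = (645 - 25^2)/1 = 20/1 = 20: (m_11, d_11) = (m_1, d_1) = (25, 20), so from here the quotients repeat a_1, ..., a_10; the period length is 10.
So sqrt(645) = [25; (2, 1, 1, 12, 10, 12, 1, 1, 2, 50)] with period length k = 10.
k is even, so the fundamental solution of x^2 - 645y^2 = 1 is (p_{k-1}, q_{k-1}) = (p_9, q_9); compute convergents through index 9.
Convergents (p_i = a_i*p_{i-1} + p_{i-2}, q_i = a_i*q_{i-1} + q_{i-2} with p_{-2}=0, p_{-1}=1, q_{-2}=1, q_{-1}=0):
  i=0: a_0=25, p_0 = 25*1 + 0 = 25, q_0 = 25*0 + 1 = 1.
  i=1: a_1=2, p_1 = 2*25 + 1 = 51, q_1 = 2*1 + 0 = 2.
  i=2: a_2=1, p_2 = 1*51 + 25 = 76, q_2 = 1*2 + 1 = 3.
  i=3: a_3=1, p_3 = 1*76 + 51 = 127, q_3 = 1*3 + 2 = 5.
  i=4: a_4=12, p_4 = 12*127 + 76 = 1600, q_4 = 12*5 + 3 = 63.
  i=5: a_5=10, p_5 = 10*1600 + 127 = 16127, q_5 = 10*63 + 5 = 635.
  i=6: a_6=12, p_6 = 12*16127 + 1600 = 195124, q_6 = 12*635 + 63 = 7683.
  i=7: a_7=1, p_7 = 1*195124 + 16127 = 211251, q_7 = 1*7683 + 635 = 8318.
  i=8: a_8=1, p_8 = 1*211251 + 195124 = 406375, q_8 = 1*8318 + 7683 = 16001.
  i=9: a_9=2, p_9 = 2*406375 + 211251 = 1024001, q_9 = 2*16001 + 8318 = 40320.
Check: 1024001^2 - 645*40320^2 = 1048578048001 - 1048578048000 = 1, so (x, y) = (1024001, 40320) solves the equation, and by the theorem it is the least positive solution.

(x, y) = (1024001, 40320)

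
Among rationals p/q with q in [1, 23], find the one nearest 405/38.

245/23

Expand x = 405/38 as a continued fraction with the Euclidean algorithm:
  405 = 10*38 + 25, so a_0 = 10.
  38 = 1*25 + 13, so a_1 = 1.
  25 = 1*13 + 12, so a_2 = 1.
  13 = 1*12 + 1, so a_3 = 1.
  12 = 12*1 + 0, so a_4 = 12.
so x = [10; 1, 1, 1, 12].
Convergents (p_i = a_i*p_{i-1} + p_{i-2}, q_i = a_i*q_{i-1} + q_{i-2} with p_{-2}=0, p_{-1}=1, q_{-2}=1, q_{-1}=0), until the denominator exceeds 23:
  i=0: a_0=10, p_0 = 10*1 + 0 = 10, q_0 = 10*0 + 1 = 1.
  i=1: a_1=1, p_1 = 1*10 + 1 = 11, q_1 = 1*1 + 0 = 1.
  i=2: a_2=1, p_2 = 1*11 + 10 = 21, q_2 = 1*1 + 1 = 2.
  i=3: a_3=1, p_3 = 1*21 + 11 = 32, q_3 = 1*2 + 1 = 3.
  i=4: a_4=12, p_4 = 12*32 + 21 = 405, q_4 = 12*3 + 2 = 38.
q_4 = 38 > 23, so the last convergent with denominator <= 23 is p_3/q_3 = 32/3.
The closest fraction with denominator <= 23 is either p_3/q_3 or the intermediate fraction (k*p_3 + p_2)/(k*q_3 + q_2) with the largest k >= 1 whose denominator stays <= 23; these approach x as k grows, and every other convergent or intermediate fraction in range is farther away.
Largest k: floor((23 - q_2)/q_3) = floor((23 - 2)/3) = 7.
That gives (7*32 + 21)/(7*3 + 2) = 245/23.
Compare the errors: |x - 32/3| = |405*3 - 32*38|/(38*3) = 1/114, and |x - 245/23| = |405*23 - 245*38|/(38*23) = 5/874.
Cross-multiplying, 5*114 = 570 < 874 = 1*874, so 5/874 is smaller: the intermediate fraction 245/23 is closer to x than 32/3.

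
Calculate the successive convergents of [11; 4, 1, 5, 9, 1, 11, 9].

Using the convergent recurrence p_i = a_i*p_{i-1} + p_{i-2}, q_i = a_i*q_{i-1} + q_{i-2} with p_{-2}=0, p_{-1}=1, q_{-2}=1, q_{-1}=0:
  i=0: a_0=11, p_0 = 11*1 + 0 = 11, q_0 = 11*0 + 1 = 1.
  i=1: a_1=4, p_1 = 4*11 + 1 = 45, q_1 = 4*1 + 0 = 4.
  i=2: a_2=1, p_2 = 1*45 + 11 = 56, q_2 = 1*4 + 1 = 5.
  i=3: a_3=5, p_3 = 5*56 + 45 = 325, q_3 = 5*5 + 4 = 29.
  i=4: a_4=9, p_4 = 9*325 + 56 = 2981, q_4 = 9*29 + 5 = 266.
  i=5: a_5=1, p_5 = 1*2981 + 325 = 3306, q_5 = 1*266 + 29 = 295.
  i=6: a_6=11, p_6 = 11*3306 + 2981 = 39347, q_6 = 11*295 + 266 = 3511.
  i=7: a_7=9, p_7 = 9*39347 + 3306 = 357429, q_7 = 9*3511 + 295 = 31894.

11/1, 45/4, 56/5, 325/29, 2981/266, 3306/295, 39347/3511, 357429/31894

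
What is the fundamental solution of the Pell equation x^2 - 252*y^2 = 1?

First expand sqrt(252) as a continued fraction. With x_i = (sqrt(252) + m_i)/d_i and (m_0, d_0) = (0, 1): a_0 = floor(sqrt(252)) = 15, since 15^2 = 225 <= 252 < 256 = 16^2.
Iterate m_{i+1} = d_i*a_i - m_i, d_{i+1} = (252 - m_{i+1}^2)/d_i, a_{i+1} = floor((a_0 + m_{i+1})/d_{i+1}):
  m_1 = 1*15 - 0 = 15, d_1 = (252 - 15^2)/1 = 27/1 = 27, a_1 = floor((15 + 15)/27) = 1.
  m_2 = 27*1 - 15 = 12, d_2 = (252 - 12^2)/27 = 108/27 = 4, a_2 = floor((15 + 12)/4) = 6.
  m_3 = 4*6 - 12 = 12, d_3 = (252 - 12^2)/4 = 108/4 = 27, a_3 = floor((15 + 12)/27) = 1.
  m_4 = 27*1 - 12 = 15, d_4 = (252 - 15^2)/27 = 27/27 = 1, a_4 = floor((15 + 15)/1) = 30.
  m_5 = 1*30 - 15 = 15, d_5 = (252 - 15^2)/1 = 27/1 = 27: (m_5, d_5) = (m_1, d_1) = (15, 27), so from here the quotients repeat a_1, ..., a_4; the period length is 4.
So sqrt(252) = [15; (1, 6, 1, 30)] with period length k = 4.
k is even, so the fundamental solution of x^2 - 252y^2 = 1 is (p_{k-1}, q_{k-1}) = (p_3, q_3); compute convergents through index 3.
Convergents (p_i = a_i*p_{i-1} + p_{i-2}, q_i = a_i*q_{i-1} + q_{i-2} with p_{-2}=0, p_{-1}=1, q_{-2}=1, q_{-1}=0):
  i=0: a_0=15, p_0 = 15*1 + 0 = 15, q_0 = 15*0 + 1 = 1.
  i=1: a_1=1, p_1 = 1*15 + 1 = 16, q_1 = 1*1 + 0 = 1.
  i=2: a_2=6, p_2 = 6*16 + 15 = 111, q_2 = 6*1 + 1 = 7.
  i=3: a_3=1, p_3 = 1*111 + 16 = 127, q_3 = 1*7 + 1 = 8.
Check: 127^2 - 252*8^2 = 16129 - 16128 = 1, so (x, y) = (127, 8) solves the equation, and by the theorem it is the least positive solution.

(x, y) = (127, 8)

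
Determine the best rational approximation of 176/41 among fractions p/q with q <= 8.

Expand x = 176/41 as a continued fraction with the Euclidean algorithm:
  176 = 4*41 + 12, so a_0 = 4.
  41 = 3*12 + 5, so a_1 = 3.
  12 = 2*5 + 2, so a_2 = 2.
  5 = 2*2 + 1, so a_3 = 2.
  2 = 2*1 + 0, so a_4 = 2.
so x = [4; 3, 2, 2, 2].
Convergents (p_i = a_i*p_{i-1} + p_{i-2}, q_i = a_i*q_{i-1} + q_{i-2} with p_{-2}=0, p_{-1}=1, q_{-2}=1, q_{-1}=0), until the denominator exceeds 8:
  i=0: a_0=4, p_0 = 4*1 + 0 = 4, q_0 = 4*0 + 1 = 1.
  i=1: a_1=3, p_1 = 3*4 + 1 = 13, q_1 = 3*1 + 0 = 3.
  i=2: a_2=2, p_2 = 2*13 + 4 = 30, q_2 = 2*3 + 1 = 7.
  i=3: a_3=2, p_3 = 2*30 + 13 = 73, q_3 = 2*7 + 3 = 17.
q_3 = 17 > 8, so the last convergent with denominator <= 8 is p_2/q_2 = 30/7.
The closest fraction with denominator <= 8 is either p_2/q_2 or the intermediate fraction (k*p_2 + p_1)/(k*q_2 + q_1) with the largest k >= 1 whose denominator stays <= 8; these approach x as k grows, and every other convergent or intermediate fraction in range is farther away.
Largest k: floor((8 - q_1)/q_2) = floor((8 - 3)/7) = 0.
Since k = 0, no intermediate fraction beyond p_2/q_2 has denominator <= 8, so the convergent 30/7 is the closest (its error is |176*7 - 30*41|/(41*7) = 2/287).

30/7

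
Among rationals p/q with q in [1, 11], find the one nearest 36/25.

13/9

Expand x = 36/25 as a continued fraction with the Euclidean algorithm:
  36 = 1*25 + 11, so a_0 = 1.
  25 = 2*11 + 3, so a_1 = 2.
  11 = 3*3 + 2, so a_2 = 3.
  3 = 1*2 + 1, so a_3 = 1.
  2 = 2*1 + 0, so a_4 = 2.
so x = [1; 2, 3, 1, 2].
Convergents (p_i = a_i*p_{i-1} + p_{i-2}, q_i = a_i*q_{i-1} + q_{i-2} with p_{-2}=0, p_{-1}=1, q_{-2}=1, q_{-1}=0), until the denominator exceeds 11:
  i=0: a_0=1, p_0 = 1*1 + 0 = 1, q_0 = 1*0 + 1 = 1.
  i=1: a_1=2, p_1 = 2*1 + 1 = 3, q_1 = 2*1 + 0 = 2.
  i=2: a_2=3, p_2 = 3*3 + 1 = 10, q_2 = 3*2 + 1 = 7.
  i=3: a_3=1, p_3 = 1*10 + 3 = 13, q_3 = 1*7 + 2 = 9.
  i=4: a_4=2, p_4 = 2*13 + 10 = 36, q_4 = 2*9 + 7 = 25.
q_4 = 25 > 11, so the last convergent with denominator <= 11 is p_3/q_3 = 13/9.
The closest fraction with denominator <= 11 is either p_3/q_3 or the intermediate fraction (k*p_3 + p_2)/(k*q_3 + q_2) with the largest k >= 1 whose denominator stays <= 11; these approach x as k grows, and every other convergent or intermediate fraction in range is farther away.
Largest k: floor((11 - q_2)/q_3) = floor((11 - 7)/9) = 0.
Since k = 0, no intermediate fraction beyond p_3/q_3 has denominator <= 11, so the convergent 13/9 is the closest (its error is |36*9 - 13*25|/(25*9) = 1/225).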